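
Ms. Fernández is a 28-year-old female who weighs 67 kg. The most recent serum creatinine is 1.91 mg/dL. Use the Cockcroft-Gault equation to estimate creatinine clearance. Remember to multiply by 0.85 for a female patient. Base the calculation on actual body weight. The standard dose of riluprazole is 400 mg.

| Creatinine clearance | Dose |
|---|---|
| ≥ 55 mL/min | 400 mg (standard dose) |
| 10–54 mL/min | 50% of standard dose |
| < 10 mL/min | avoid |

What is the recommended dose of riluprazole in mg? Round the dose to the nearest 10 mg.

CrCl = (140 − 28) × 67 / (72 × 1.91) × 0.85 = 7504.0 / 137.52 × 0.85 ≈ 46.4 mL/min
CrCl ≈ 46 mL/min → bracket 10–54 mL/min.
50% of 400 mg = 200 mg

200 mg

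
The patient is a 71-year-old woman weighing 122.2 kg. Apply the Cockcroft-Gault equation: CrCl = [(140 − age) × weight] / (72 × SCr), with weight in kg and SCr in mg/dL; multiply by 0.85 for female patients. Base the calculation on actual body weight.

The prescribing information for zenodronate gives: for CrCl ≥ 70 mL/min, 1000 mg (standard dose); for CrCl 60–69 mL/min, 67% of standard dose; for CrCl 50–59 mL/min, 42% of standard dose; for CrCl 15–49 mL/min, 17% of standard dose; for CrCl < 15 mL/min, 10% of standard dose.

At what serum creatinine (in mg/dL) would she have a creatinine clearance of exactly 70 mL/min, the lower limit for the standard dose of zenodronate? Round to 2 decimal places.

1.42 mg/dL

Standard dose requires CrCl ≥ 70 mL/min.
Set (140 − 71) × 122.2 × 0.85 / (72 × SCr) = 70
SCr = (140 − 71) × 122.2 × 0.85 / (72 × 70) = 1.422 mg/dL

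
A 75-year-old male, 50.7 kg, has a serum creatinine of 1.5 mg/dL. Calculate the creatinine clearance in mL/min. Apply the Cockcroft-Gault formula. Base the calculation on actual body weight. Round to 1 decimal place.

30.5 mL/min

CrCl = (140 − 75) × 50.7 / (72 × 1.5) = 3295.5 / 108.00 ≈ 30.5 mL/min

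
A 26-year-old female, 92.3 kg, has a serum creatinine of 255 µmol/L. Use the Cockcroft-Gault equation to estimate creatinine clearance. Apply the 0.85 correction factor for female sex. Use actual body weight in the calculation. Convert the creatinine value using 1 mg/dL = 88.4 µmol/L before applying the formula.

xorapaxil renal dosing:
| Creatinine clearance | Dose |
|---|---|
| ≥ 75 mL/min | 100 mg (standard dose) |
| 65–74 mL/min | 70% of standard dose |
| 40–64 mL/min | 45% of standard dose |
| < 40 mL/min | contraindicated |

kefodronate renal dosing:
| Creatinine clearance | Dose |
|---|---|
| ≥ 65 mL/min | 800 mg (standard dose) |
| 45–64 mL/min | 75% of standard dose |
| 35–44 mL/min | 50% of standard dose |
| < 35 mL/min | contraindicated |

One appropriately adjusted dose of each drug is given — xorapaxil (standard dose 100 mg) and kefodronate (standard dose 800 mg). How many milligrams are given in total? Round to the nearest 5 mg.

445 mg

SCr = 255 / 88.4 = 2.885 mg/dL
CrCl = (140 − 26) × 92.3 / (72 × 2.885) × 0.85 = 10522.2 / 207.72 × 0.85 ≈ 43.1 mL/min
CrCl ≈ 43 mL/min.
xorapaxil: 40–64 mL/min → 45% of 100 mg = 45 mg.
kefodronate: 35–44 mL/min → 50% of 800 mg = 400 mg.
Total = 45 + 400 = 445 mg.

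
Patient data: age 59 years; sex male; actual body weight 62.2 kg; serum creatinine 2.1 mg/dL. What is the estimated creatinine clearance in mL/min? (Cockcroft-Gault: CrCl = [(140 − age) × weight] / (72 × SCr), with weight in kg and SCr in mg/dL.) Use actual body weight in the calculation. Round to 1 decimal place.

33.3 mL/min

CrCl = (140 − 59) × 62.2 / (72 × 2.1) = 5038.2 / 151.20 ≈ 33.3 mL/min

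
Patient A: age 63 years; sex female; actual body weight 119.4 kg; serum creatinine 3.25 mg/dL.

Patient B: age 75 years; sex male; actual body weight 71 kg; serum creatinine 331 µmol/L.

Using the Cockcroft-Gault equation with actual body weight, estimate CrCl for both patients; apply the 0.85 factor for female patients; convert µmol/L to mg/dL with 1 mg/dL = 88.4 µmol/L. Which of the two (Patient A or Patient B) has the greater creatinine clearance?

Patient A

Patient A: CrCl = (140 − 63) × 119.4 / (72 × 3.25) × 0.85 = 9193.8 / 234.00 × 0.85 ≈ 33.4 mL/min
Patient B: SCr = 331 / 88.4 = 3.744 mg/dL
Patient B: CrCl = (140 − 75) × 71 / (72 × 3.744) = 4615.0 / 269.57 ≈ 17.1 mL/min
33.4 vs 17.1 mL/min → Patient A is higher.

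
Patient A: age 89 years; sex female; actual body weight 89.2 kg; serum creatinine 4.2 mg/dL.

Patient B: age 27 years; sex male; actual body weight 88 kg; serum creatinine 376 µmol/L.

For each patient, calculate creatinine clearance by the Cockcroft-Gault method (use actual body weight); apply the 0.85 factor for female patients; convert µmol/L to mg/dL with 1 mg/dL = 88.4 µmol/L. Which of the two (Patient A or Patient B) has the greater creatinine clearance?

Patient A: CrCl = (140 − 89) × 89.2 / (72 × 4.2) × 0.85 = 4549.2 / 302.40 × 0.85 ≈ 12.8 mL/min
Patient B: SCr = 376 / 88.4 = 4.253 mg/dL
Patient B: CrCl = (140 − 27) × 88 / (72 × 4.253) = 9944.0 / 306.22 ≈ 32.5 mL/min
12.8 vs 32.5 mL/min → Patient B is higher.

Patient B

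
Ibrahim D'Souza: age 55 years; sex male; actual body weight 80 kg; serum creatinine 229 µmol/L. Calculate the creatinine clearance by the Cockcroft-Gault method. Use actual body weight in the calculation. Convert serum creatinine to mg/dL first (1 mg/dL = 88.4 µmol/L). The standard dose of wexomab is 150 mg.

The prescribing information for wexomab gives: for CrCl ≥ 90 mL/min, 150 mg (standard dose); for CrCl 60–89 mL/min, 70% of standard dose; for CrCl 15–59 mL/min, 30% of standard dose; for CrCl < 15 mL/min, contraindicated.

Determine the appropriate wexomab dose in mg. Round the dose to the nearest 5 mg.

SCr = 229 / 88.4 = 2.59 mg/dL
CrCl = (140 − 55) × 80 / (72 × 2.59) = 6800.0 / 186.48 ≈ 36.5 mL/min
CrCl ≈ 36 mL/min → bracket 15–59 mL/min.
30% of 150 mg = 45 mg

45 mg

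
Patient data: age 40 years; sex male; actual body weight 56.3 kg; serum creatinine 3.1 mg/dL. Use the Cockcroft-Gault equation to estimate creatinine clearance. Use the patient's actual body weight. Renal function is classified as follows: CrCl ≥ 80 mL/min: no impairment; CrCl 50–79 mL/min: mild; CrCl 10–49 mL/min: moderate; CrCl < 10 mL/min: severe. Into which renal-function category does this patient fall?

moderate

CrCl = (140 − 40) × 56.3 / (72 × 3.1) = 5630.0 / 223.20 ≈ 25.2 mL/min
25 mL/min falls in the 'moderate' range.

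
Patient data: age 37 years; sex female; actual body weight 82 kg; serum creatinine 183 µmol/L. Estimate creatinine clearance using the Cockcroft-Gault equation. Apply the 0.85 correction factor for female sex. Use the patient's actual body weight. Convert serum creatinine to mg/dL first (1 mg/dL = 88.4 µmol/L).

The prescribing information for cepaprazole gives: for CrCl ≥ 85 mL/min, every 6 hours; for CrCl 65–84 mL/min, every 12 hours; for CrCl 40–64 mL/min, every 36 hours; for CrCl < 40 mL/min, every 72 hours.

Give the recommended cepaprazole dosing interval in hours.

SCr = 183 / 88.4 = 2.07 mg/dL
CrCl = (140 − 37) × 82 / (72 × 2.07) × 0.85 = 8446.0 / 149.04 × 0.85 ≈ 48.2 mL/min
CrCl ≈ 48 mL/min → bracket 40–64 mL/min → every 36 hours.

every 36 hours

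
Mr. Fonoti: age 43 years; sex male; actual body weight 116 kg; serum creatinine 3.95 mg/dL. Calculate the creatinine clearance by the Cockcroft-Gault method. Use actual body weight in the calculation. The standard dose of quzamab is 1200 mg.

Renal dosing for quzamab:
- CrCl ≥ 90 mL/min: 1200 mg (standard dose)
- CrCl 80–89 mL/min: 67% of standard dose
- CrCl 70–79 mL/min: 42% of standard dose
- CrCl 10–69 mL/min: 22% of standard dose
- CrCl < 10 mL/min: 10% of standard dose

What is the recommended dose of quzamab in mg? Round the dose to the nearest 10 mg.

260 mg

CrCl = (140 − 43) × 116 / (72 × 3.95) = 11252.0 / 284.40 ≈ 39.6 mL/min
CrCl ≈ 40 mL/min → bracket 10–69 mL/min.
22% of 1200 mg = 264 mg → 260 mg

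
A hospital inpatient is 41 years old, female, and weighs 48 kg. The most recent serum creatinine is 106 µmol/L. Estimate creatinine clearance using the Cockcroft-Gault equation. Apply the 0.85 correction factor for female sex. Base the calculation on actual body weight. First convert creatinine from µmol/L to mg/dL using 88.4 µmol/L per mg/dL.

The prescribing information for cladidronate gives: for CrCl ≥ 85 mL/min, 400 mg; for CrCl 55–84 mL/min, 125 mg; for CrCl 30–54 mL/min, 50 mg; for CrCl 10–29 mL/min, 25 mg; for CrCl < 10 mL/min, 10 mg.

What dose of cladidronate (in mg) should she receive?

50 mg

SCr = 106 / 88.4 = 1.199 mg/dL
CrCl = (140 − 41) × 48 / (72 × 1.199) × 0.85 = 4752.0 / 86.33 × 0.85 ≈ 46.8 mL/min
CrCl ≈ 47 mL/min → bracket 30–54 mL/min.
Dose for this bracket: 50 mg.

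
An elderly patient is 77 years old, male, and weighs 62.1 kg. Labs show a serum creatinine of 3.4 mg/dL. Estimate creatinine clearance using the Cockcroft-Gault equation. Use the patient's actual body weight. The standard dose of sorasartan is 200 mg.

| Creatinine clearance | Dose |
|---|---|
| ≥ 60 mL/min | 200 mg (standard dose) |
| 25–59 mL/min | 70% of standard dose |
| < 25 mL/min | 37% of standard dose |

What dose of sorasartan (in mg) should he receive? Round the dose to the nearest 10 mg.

70 mg

CrCl = (140 − 77) × 62.1 / (72 × 3.4) = 3912.3 / 244.80 ≈ 16.0 mL/min
CrCl ≈ 16 mL/min → bracket < 25 mL/min.
37% of 200 mg = 74 mg → 70 mg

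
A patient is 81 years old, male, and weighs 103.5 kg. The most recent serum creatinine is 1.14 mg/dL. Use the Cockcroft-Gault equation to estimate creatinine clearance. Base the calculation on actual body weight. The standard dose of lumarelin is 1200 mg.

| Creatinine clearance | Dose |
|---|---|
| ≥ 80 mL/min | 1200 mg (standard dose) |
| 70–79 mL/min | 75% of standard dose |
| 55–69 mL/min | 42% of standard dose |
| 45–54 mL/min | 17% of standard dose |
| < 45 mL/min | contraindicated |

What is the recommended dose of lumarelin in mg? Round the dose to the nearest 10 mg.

CrCl = (140 − 81) × 103.5 / (72 × 1.14) = 6106.5 / 82.08 ≈ 74.4 mL/min
CrCl ≈ 74 mL/min → bracket 70–79 mL/min.
75% of 1200 mg = 900 mg

900 mg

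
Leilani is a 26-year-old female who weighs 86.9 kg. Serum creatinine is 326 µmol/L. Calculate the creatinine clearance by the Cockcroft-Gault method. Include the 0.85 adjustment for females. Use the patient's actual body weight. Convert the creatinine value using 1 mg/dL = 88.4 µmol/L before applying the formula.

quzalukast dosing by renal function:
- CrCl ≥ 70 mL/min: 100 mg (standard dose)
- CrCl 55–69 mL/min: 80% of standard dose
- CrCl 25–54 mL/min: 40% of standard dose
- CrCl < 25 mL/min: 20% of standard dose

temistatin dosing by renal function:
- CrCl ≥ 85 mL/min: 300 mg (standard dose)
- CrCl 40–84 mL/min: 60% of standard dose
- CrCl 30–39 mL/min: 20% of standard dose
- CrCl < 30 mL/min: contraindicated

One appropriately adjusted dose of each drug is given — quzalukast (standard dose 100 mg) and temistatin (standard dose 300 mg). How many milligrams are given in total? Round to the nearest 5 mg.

100 mg

SCr = 326 / 88.4 = 3.688 mg/dL
CrCl = (140 − 26) × 86.9 / (72 × 3.688) × 0.85 = 9906.6 / 265.54 × 0.85 ≈ 31.7 mL/min
CrCl ≈ 32 mL/min.
quzalukast: 25–54 mL/min → 40% of 100 mg = 40 mg.
temistatin: 30–39 mL/min → 20% of 300 mg = 60 mg.
Total = 40 + 60 = 100 mg.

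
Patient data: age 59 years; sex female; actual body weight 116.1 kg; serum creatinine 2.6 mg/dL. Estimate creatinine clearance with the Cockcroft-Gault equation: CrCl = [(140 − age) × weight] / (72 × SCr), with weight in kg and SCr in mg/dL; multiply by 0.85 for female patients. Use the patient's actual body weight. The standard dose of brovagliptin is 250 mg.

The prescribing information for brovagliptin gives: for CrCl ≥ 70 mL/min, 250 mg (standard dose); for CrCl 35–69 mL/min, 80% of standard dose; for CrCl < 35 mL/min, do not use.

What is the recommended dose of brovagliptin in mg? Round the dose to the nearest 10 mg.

200 mg

CrCl = (140 − 59) × 116.1 / (72 × 2.6) × 0.85 = 9404.1 / 187.20 × 0.85 ≈ 42.7 mL/min
CrCl ≈ 43 mL/min → bracket 35–69 mL/min.
80% of 250 mg = 200 mg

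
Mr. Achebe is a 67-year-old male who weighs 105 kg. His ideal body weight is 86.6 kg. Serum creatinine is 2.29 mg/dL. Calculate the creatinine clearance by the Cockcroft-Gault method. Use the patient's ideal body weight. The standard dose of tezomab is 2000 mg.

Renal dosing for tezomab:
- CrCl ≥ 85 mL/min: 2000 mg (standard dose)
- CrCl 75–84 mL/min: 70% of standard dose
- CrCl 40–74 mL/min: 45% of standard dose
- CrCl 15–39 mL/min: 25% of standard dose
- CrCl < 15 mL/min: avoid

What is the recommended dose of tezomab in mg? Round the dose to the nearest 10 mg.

CrCl = (140 − 67) × 86.6 / (72 × 2.29) = 6321.8 / 164.88 ≈ 38.3 mL/min
CrCl ≈ 38 mL/min → bracket 15–39 mL/min.
25% of 2000 mg = 500 mg

500 mg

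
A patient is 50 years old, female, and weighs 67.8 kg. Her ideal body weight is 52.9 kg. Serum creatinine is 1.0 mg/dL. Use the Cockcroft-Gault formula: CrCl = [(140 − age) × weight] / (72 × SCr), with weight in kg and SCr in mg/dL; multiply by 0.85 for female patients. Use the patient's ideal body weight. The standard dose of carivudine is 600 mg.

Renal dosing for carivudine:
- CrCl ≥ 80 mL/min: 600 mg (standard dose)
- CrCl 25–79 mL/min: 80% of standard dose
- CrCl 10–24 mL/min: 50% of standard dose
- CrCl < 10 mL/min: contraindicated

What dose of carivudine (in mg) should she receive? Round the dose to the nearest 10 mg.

480 mg

CrCl = (140 − 50) × 52.9 / (72 × 1) × 0.85 = 4761.0 / 72.00 × 0.85 ≈ 56.2 mL/min
CrCl ≈ 56 mL/min → bracket 25–79 mL/min.
80% of 600 mg = 480 mg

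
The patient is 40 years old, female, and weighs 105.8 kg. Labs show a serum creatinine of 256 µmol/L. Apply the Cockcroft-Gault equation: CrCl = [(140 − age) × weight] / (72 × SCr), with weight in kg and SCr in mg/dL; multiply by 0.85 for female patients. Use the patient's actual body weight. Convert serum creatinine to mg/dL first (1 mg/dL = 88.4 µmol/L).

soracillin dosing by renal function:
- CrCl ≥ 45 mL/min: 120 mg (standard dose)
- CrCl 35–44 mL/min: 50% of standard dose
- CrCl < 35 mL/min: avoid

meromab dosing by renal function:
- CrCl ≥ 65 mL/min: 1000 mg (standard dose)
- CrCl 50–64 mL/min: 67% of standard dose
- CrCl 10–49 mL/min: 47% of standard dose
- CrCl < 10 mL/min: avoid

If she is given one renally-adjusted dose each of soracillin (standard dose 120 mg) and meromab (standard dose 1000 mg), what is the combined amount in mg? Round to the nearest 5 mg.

530 mg

SCr = 256 / 88.4 = 2.896 mg/dL
CrCl = (140 − 40) × 105.8 / (72 × 2.896) × 0.85 = 10580.0 / 208.51 × 0.85 ≈ 43.1 mL/min
CrCl ≈ 43 mL/min.
soracillin: 35–44 mL/min → 50% of 120 mg = 60 mg.
meromab: 10–49 mL/min → 47% of 1000 mg = 470 mg.
Total = 60 + 470 = 530 mg.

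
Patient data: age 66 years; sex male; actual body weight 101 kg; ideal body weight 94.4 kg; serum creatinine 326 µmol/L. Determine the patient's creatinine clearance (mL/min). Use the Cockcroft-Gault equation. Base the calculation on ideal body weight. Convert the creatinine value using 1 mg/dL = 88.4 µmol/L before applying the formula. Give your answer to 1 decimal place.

26.3 mL/min

SCr = 326 / 88.4 = 3.688 mg/dL
CrCl = (140 − 66) × 94.4 / (72 × 3.688) = 6985.6 / 265.54 ≈ 26.3 mL/min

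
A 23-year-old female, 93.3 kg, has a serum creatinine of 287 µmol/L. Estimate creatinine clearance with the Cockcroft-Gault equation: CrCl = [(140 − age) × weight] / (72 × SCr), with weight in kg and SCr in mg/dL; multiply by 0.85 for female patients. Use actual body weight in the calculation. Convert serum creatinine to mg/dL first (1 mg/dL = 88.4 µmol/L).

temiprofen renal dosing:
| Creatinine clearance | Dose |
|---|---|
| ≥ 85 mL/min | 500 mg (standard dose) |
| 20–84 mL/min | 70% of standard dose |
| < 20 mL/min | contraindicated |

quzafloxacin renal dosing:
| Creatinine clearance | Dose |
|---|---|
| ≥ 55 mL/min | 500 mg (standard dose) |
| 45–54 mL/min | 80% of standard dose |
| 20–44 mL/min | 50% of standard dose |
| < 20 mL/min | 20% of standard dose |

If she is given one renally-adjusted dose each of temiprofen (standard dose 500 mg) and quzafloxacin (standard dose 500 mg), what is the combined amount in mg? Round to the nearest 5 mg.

SCr = 287 / 88.4 = 3.247 mg/dL
CrCl = (140 − 23) × 93.3 / (72 × 3.247) × 0.85 = 10916.1 / 233.78 × 0.85 ≈ 39.7 mL/min
CrCl ≈ 40 mL/min.
temiprofen: 20–84 mL/min → 70% of 500 mg = 350 mg.
quzafloxacin: 20–44 mL/min → 50% of 500 mg = 250 mg.
Total = 350 + 250 = 600 mg.

600 mg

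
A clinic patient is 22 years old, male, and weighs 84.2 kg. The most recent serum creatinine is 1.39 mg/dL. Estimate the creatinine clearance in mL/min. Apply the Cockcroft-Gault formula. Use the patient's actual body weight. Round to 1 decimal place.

99.3 mL/min

CrCl = (140 − 22) × 84.2 / (72 × 1.39) = 9935.6 / 100.08 ≈ 99.3 mL/min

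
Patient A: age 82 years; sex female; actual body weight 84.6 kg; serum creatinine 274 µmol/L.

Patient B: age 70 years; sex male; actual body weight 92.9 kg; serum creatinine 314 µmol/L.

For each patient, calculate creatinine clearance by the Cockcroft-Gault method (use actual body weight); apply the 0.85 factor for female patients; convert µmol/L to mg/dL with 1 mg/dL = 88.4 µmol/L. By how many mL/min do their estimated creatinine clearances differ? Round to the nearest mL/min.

7 mL/min

Patient A: SCr = 274 / 88.4 = 3.1 mg/dL
Patient A: CrCl = (140 − 82) × 84.6 / (72 × 3.1) × 0.85 = 4906.8 / 223.20 × 0.85 ≈ 18.7 mL/min
Patient B: SCr = 314 / 88.4 = 3.552 mg/dL
Patient B: CrCl = (140 − 70) × 92.9 / (72 × 3.552) = 6503.0 / 255.74 ≈ 25.4 mL/min
|18.7 − 25.4| = 6.7 mL/min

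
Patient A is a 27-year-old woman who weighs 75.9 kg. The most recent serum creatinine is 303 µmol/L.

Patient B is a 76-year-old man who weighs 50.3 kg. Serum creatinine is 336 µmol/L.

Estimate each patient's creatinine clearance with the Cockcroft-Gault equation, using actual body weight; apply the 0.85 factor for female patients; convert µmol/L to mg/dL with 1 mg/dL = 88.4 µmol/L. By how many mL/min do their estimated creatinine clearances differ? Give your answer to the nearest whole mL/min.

Patient A: SCr = 303 / 88.4 = 3.428 mg/dL
Patient A: CrCl = (140 − 27) × 75.9 / (72 × 3.428) × 0.85 = 8576.7 / 246.82 × 0.85 ≈ 29.5 mL/min
Patient B: SCr = 336 / 88.4 = 3.801 mg/dL
Patient B: CrCl = (140 − 76) × 50.3 / (72 × 3.801) = 3219.2 / 273.67 ≈ 11.8 mL/min
|29.5 − 11.8| = 17.7 mL/min

18 mL/min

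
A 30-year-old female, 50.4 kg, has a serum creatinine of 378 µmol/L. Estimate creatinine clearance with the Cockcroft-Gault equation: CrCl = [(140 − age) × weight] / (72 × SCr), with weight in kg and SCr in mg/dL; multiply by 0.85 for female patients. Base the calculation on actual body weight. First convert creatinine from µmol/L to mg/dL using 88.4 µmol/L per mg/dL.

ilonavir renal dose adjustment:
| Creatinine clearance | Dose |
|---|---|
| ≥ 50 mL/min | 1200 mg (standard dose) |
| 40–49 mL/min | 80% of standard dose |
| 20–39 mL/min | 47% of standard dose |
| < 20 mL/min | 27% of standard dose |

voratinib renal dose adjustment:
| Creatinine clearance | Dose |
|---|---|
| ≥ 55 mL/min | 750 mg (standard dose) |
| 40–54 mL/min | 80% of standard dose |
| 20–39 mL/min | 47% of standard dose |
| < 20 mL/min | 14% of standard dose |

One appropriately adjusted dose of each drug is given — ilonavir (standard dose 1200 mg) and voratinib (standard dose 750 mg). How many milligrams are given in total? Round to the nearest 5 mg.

SCr = 378 / 88.4 = 4.276 mg/dL
CrCl = (140 − 30) × 50.4 / (72 × 4.276) × 0.85 = 5544.0 / 307.87 × 0.85 ≈ 15.3 mL/min
CrCl ≈ 15 mL/min.
ilonavir: < 20 mL/min → 27% of 1200 mg = 324 mg.
voratinib: < 20 mL/min → 14% of 750 mg = 105 mg.
Total = 324 + 105 = 429 mg.

430 mg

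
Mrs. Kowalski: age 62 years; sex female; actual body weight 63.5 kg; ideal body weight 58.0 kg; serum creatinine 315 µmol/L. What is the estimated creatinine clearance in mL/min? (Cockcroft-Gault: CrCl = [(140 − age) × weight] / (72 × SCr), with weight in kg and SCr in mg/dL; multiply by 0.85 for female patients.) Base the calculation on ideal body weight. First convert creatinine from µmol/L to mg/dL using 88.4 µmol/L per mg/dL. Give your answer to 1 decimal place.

15.0 mL/min

SCr = 315 / 88.4 = 3.563 mg/dL
CrCl = (140 − 62) × 58 / (72 × 3.563) × 0.85 = 4524.0 / 256.54 × 0.85 ≈ 15.0 mL/min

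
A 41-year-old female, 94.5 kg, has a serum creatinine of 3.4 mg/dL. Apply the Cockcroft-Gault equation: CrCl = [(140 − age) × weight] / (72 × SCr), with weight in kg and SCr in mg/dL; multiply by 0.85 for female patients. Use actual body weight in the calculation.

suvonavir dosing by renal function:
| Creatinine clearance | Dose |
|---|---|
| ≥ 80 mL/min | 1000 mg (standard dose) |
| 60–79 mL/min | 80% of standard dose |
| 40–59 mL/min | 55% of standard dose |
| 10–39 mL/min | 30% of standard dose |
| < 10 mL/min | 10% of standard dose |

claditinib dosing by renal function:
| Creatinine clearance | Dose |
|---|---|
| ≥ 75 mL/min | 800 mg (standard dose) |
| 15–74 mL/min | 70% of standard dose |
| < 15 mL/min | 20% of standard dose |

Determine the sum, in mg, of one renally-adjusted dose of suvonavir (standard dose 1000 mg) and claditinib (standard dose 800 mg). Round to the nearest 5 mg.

CrCl = (140 − 41) × 94.5 / (72 × 3.4) × 0.85 = 9355.5 / 244.80 × 0.85 ≈ 32.5 mL/min
CrCl ≈ 32 mL/min.
suvonavir: 10–39 mL/min → 30% of 1000 mg = 300 mg.
claditinib: 15–74 mL/min → 70% of 800 mg = 560 mg.
Total = 300 + 560 = 860 mg.

860 mg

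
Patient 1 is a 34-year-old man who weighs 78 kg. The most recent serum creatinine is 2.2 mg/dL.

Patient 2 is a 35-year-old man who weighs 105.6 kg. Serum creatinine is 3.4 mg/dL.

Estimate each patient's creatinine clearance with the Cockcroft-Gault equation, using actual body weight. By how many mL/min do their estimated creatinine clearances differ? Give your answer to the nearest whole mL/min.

Patient 1: CrCl = (140 − 34) × 78 / (72 × 2.2) = 8268.0 / 158.40 ≈ 52.2 mL/min
Patient 2: CrCl = (140 − 35) × 105.6 / (72 × 3.4) = 11088.0 / 244.80 ≈ 45.3 mL/min
|52.2 − 45.3| = 6.9 mL/min

7 mL/min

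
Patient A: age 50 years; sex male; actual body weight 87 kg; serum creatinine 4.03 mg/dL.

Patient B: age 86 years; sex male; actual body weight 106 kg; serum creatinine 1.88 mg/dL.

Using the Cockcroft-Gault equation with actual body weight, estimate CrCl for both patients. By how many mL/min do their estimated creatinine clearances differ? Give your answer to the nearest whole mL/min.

15 mL/min

Patient A: CrCl = (140 − 50) × 87 / (72 × 4.03) = 7830.0 / 290.16 ≈ 27.0 mL/min
Patient B: CrCl = (140 − 86) × 106 / (72 × 1.88) = 5724.0 / 135.36 ≈ 42.3 mL/min
|27.0 − 42.3| = 15.3 mL/min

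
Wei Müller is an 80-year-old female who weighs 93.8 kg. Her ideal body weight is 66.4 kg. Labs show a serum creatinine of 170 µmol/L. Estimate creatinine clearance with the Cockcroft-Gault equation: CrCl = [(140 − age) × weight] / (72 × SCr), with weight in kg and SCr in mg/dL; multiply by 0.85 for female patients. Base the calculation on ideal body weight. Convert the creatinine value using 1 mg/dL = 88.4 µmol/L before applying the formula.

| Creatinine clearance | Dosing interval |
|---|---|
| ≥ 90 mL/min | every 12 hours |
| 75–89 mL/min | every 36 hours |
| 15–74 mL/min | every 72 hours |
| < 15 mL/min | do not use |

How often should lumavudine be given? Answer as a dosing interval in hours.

every 72 hours

SCr = 170 / 88.4 = 1.923 mg/dL
CrCl = (140 − 80) × 66.4 / (72 × 1.923) × 0.85 = 3984.0 / 138.46 × 0.85 ≈ 24.5 mL/min
CrCl ≈ 24 mL/min → bracket 15–74 mL/min → every 72 hours.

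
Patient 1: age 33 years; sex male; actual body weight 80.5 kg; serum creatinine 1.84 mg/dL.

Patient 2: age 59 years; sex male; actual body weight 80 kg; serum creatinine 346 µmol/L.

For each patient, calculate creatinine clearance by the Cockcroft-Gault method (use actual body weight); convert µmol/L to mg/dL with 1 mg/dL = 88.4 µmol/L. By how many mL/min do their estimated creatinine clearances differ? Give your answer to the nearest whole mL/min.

42 mL/min

Patient 1: CrCl = (140 − 33) × 80.5 / (72 × 1.84) = 8613.5 / 132.48 ≈ 65.0 mL/min
Patient 2: SCr = 346 / 88.4 = 3.914 mg/dL
Patient 2: CrCl = (140 − 59) × 80 / (72 × 3.914) = 6480.0 / 281.81 ≈ 23.0 mL/min
|65.0 − 23.0| = 42.0 mL/min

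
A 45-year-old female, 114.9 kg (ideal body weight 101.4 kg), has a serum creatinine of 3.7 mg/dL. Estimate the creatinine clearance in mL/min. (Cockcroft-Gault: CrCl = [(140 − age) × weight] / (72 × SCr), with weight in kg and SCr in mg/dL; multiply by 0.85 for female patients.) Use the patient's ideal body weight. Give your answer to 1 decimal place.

CrCl = (140 − 45) × 101.4 / (72 × 3.7) × 0.85 = 9633.0 / 266.40 × 0.85 ≈ 30.7 mL/min

30.7 mL/min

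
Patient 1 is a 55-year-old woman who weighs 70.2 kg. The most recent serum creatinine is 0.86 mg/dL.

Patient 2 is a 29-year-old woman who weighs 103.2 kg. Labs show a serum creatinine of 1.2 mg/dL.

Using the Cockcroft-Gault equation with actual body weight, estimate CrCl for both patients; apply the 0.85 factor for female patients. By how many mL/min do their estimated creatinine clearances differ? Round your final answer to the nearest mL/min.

31 mL/min

Patient 1: CrCl = (140 − 55) × 70.2 / (72 × 0.86) × 0.85 = 5967.0 / 61.92 × 0.85 ≈ 81.9 mL/min
Patient 2: CrCl = (140 − 29) × 103.2 / (72 × 1.2) × 0.85 = 11455.2 / 86.40 × 0.85 ≈ 112.7 mL/min
|81.9 − 112.7| = 30.8 mL/min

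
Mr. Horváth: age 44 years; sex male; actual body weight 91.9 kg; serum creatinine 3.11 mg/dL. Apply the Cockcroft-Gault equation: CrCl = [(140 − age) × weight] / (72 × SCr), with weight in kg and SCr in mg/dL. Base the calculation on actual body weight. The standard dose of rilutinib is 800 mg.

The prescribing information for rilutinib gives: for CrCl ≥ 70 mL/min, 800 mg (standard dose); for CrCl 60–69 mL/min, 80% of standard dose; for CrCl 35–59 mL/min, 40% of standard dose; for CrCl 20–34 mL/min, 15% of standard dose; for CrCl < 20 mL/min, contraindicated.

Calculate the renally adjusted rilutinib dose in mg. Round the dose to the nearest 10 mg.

CrCl = (140 − 44) × 91.9 / (72 × 3.11) = 8822.4 / 223.92 ≈ 39.4 mL/min
CrCl ≈ 39 mL/min → bracket 35–59 mL/min.
40% of 800 mg = 320 mg

320 mg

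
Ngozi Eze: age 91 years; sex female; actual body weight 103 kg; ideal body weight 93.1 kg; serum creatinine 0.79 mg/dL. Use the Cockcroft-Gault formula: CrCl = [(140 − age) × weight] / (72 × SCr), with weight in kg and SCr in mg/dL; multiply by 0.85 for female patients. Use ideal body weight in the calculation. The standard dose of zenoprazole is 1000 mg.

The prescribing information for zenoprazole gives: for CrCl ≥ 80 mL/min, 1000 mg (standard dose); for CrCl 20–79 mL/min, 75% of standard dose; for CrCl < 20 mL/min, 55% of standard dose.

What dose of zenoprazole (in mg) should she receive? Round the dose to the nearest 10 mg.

750 mg

CrCl = (140 − 91) × 93.1 / (72 × 0.79) × 0.85 = 4561.9 / 56.88 × 0.85 ≈ 68.2 mL/min
CrCl ≈ 68 mL/min → bracket 20–79 mL/min.
75% of 1000 mg = 750 mg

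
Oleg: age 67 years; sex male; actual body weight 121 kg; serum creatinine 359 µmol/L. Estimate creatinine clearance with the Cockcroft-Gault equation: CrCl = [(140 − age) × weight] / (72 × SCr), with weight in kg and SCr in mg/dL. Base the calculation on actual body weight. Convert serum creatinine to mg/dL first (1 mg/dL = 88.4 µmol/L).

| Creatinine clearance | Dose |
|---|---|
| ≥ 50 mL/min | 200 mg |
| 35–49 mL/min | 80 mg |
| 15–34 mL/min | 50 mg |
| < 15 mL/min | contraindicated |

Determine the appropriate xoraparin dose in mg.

50 mg

SCr = 359 / 88.4 = 4.061 mg/dL
CrCl = (140 − 67) × 121 / (72 × 4.061) = 8833.0 / 292.39 ≈ 30.2 mL/min
CrCl ≈ 30 mL/min → bracket 15–34 mL/min.
Dose for this bracket: 50 mg.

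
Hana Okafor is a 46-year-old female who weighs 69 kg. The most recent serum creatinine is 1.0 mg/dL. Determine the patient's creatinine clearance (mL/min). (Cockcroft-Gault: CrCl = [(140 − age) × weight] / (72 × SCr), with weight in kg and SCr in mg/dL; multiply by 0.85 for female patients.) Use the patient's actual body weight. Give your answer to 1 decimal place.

CrCl = (140 − 46) × 69 / (72 × 1) × 0.85 = 6486.0 / 72.00 × 0.85 ≈ 76.6 mL/min

76.6 mL/min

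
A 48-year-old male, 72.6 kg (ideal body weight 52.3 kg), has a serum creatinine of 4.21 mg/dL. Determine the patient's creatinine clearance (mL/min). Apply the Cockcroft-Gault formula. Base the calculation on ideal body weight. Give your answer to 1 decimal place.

15.9 mL/min

CrCl = (140 − 48) × 52.3 / (72 × 4.21) = 4811.6 / 303.12 ≈ 15.9 mL/min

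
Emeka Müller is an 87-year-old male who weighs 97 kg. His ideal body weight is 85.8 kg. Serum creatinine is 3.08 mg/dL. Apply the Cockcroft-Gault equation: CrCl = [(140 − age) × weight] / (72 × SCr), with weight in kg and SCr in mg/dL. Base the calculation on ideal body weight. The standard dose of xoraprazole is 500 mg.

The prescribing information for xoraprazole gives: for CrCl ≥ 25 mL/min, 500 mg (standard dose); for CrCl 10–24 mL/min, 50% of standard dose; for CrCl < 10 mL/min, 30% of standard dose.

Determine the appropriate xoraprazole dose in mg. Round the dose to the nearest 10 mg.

250 mg

CrCl = (140 − 87) × 85.8 / (72 × 3.08) = 4547.4 / 221.76 ≈ 20.5 mL/min
CrCl ≈ 21 mL/min → bracket 10–24 mL/min.
50% of 500 mg = 250 mg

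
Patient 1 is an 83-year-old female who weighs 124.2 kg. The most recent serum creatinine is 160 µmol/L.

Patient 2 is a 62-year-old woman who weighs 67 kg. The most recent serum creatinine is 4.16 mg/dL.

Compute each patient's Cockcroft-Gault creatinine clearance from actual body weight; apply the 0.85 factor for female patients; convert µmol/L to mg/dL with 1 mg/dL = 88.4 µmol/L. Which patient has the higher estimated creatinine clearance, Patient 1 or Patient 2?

Patient 1

Patient 1: SCr = 160 / 88.4 = 1.81 mg/dL
Patient 1: CrCl = (140 − 83) × 124.2 / (72 × 1.81) × 0.85 = 7079.4 / 130.32 × 0.85 ≈ 46.2 mL/min
Patient 2: CrCl = (140 − 62) × 67 / (72 × 4.16) × 0.85 = 5226.0 / 299.52 × 0.85 ≈ 14.8 mL/min
46.2 vs 14.8 mL/min → Patient 1 is higher.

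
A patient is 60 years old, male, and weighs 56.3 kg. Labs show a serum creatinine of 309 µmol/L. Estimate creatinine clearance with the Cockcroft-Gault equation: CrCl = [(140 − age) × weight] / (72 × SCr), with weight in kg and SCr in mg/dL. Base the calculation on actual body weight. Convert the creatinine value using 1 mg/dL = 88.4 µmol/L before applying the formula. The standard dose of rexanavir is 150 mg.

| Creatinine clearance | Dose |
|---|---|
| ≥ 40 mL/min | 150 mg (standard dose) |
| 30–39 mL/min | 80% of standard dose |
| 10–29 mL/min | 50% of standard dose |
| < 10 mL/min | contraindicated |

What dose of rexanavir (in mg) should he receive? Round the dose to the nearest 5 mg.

SCr = 309 / 88.4 = 3.495 mg/dL
CrCl = (140 − 60) × 56.3 / (72 × 3.495) = 4504.0 / 251.64 ≈ 17.9 mL/min
CrCl ≈ 18 mL/min → bracket 10–29 mL/min.
50% of 150 mg = 75 mg

75 mg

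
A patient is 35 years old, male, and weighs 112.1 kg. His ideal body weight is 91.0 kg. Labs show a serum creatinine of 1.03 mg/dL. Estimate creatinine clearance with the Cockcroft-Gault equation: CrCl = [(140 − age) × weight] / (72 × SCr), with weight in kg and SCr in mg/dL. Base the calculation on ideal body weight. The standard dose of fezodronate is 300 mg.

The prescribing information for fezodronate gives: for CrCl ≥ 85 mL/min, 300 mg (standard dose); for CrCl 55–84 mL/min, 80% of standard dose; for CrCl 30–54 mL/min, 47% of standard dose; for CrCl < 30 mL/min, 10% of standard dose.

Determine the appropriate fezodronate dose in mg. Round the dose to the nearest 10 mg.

300 mg

CrCl = (140 − 35) × 91 / (72 × 1.03) = 9555.0 / 74.16 ≈ 128.8 mL/min
CrCl ≈ 129 mL/min → bracket ≥ 85 mL/min.
100% of 300 mg = 300 mg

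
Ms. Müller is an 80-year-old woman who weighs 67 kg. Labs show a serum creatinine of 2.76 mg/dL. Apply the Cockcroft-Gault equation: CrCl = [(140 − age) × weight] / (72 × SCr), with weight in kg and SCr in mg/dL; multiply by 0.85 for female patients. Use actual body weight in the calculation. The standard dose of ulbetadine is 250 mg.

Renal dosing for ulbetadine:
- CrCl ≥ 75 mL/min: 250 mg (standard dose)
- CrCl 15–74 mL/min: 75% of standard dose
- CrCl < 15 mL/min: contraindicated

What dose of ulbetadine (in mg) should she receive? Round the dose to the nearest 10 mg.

190 mg

CrCl = (140 − 80) × 67 / (72 × 2.76) × 0.85 = 4020.0 / 198.72 × 0.85 ≈ 17.2 mL/min
CrCl ≈ 17 mL/min → bracket 15–74 mL/min.
75% of 250 mg = 187.5 mg → 190 mg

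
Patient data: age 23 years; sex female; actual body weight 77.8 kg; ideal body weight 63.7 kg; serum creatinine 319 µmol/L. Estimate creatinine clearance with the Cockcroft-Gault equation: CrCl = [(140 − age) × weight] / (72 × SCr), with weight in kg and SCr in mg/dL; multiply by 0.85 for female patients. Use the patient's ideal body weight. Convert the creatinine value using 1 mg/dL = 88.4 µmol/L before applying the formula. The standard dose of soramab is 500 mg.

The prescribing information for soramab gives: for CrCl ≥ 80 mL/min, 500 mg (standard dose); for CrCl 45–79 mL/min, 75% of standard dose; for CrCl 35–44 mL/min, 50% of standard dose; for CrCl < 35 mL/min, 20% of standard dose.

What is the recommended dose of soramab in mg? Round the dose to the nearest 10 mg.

100 mg

SCr = 319 / 88.4 = 3.609 mg/dL
CrCl = (140 − 23) × 63.7 / (72 × 3.609) × 0.85 = 7452.9 / 259.85 × 0.85 ≈ 24.4 mL/min
CrCl ≈ 24 mL/min → bracket < 35 mL/min.
20% of 500 mg = 100 mg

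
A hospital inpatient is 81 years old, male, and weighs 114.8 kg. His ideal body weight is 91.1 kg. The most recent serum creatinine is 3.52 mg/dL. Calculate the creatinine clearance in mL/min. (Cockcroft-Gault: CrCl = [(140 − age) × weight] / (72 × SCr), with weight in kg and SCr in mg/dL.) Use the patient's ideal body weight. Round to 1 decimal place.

CrCl = (140 − 81) × 91.1 / (72 × 3.52) = 5374.9 / 253.44 ≈ 21.2 mL/min

21.2 mL/min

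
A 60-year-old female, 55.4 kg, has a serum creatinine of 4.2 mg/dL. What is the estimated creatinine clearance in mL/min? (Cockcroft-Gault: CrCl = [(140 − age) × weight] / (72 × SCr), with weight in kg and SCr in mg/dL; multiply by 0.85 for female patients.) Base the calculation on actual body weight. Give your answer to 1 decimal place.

12.5 mL/min

CrCl = (140 − 60) × 55.4 / (72 × 4.2) × 0.85 = 4432.0 / 302.40 × 0.85 ≈ 12.5 mL/min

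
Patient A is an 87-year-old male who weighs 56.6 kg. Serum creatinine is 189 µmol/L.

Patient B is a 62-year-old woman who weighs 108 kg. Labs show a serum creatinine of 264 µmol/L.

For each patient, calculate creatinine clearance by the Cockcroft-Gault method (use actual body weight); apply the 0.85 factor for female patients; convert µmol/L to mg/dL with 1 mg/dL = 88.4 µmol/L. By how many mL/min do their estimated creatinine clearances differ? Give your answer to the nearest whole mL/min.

14 mL/min

Patient A: SCr = 189 / 88.4 = 2.138 mg/dL
Patient A: CrCl = (140 − 87) × 56.6 / (72 × 2.138) = 2999.8 / 153.94 ≈ 19.5 mL/min
Patient B: SCr = 264 / 88.4 = 2.986 mg/dL
Patient B: CrCl = (140 − 62) × 108 / (72 × 2.986) × 0.85 = 8424.0 / 214.99 × 0.85 ≈ 33.3 mL/min
|19.5 − 33.3| = 13.8 mL/min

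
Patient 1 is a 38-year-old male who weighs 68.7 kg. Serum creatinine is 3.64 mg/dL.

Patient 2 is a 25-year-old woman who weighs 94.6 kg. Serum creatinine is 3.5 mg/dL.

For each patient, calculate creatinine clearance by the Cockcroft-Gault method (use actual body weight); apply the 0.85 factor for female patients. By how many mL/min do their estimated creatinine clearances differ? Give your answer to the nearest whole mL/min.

10 mL/min

Patient 1: CrCl = (140 − 38) × 68.7 / (72 × 3.64) = 7007.4 / 262.08 ≈ 26.7 mL/min
Patient 2: CrCl = (140 − 25) × 94.6 / (72 × 3.5) × 0.85 = 10879.0 / 252.00 × 0.85 ≈ 36.7 mL/min
|26.7 − 36.7| = 10.0 mL/min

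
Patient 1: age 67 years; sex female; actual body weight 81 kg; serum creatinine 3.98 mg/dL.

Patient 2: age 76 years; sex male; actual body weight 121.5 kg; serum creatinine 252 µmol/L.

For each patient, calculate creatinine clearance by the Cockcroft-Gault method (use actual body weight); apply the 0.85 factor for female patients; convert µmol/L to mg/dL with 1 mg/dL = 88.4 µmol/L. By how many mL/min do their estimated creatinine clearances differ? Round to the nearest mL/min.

Patient 1: CrCl = (140 − 67) × 81 / (72 × 3.98) × 0.85 = 5913.0 / 286.56 × 0.85 ≈ 17.5 mL/min
Patient 2: SCr = 252 / 88.4 = 2.851 mg/dL
Patient 2: CrCl = (140 − 76) × 121.5 / (72 × 2.851) = 7776.0 / 205.27 ≈ 37.9 mL/min
|17.5 − 37.9| = 20.4 mL/min

20 mL/min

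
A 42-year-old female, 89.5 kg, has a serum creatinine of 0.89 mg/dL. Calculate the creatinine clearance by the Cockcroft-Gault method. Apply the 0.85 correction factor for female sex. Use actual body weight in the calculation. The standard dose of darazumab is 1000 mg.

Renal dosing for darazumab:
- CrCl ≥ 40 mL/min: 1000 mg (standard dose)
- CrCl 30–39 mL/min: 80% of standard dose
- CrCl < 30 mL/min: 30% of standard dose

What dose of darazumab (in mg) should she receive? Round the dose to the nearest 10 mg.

CrCl = (140 − 42) × 89.5 / (72 × 0.89) × 0.85 = 8771.0 / 64.08 × 0.85 ≈ 116.3 mL/min
CrCl ≈ 116 mL/min → bracket ≥ 40 mL/min.
100% of 1000 mg = 1000 mg

1000 mg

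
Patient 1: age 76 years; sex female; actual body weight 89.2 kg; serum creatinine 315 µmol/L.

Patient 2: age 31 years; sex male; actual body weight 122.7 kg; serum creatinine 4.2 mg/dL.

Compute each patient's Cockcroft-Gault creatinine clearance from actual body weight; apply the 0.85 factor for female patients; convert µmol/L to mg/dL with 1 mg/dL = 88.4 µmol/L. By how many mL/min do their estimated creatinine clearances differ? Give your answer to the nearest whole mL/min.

25 mL/min

Patient 1: SCr = 315 / 88.4 = 3.563 mg/dL
Patient 1: CrCl = (140 − 76) × 89.2 / (72 × 3.563) × 0.85 = 5708.8 / 256.54 × 0.85 ≈ 18.9 mL/min
Patient 2: CrCl = (140 − 31) × 122.7 / (72 × 4.2) = 13374.3 / 302.40 ≈ 44.2 mL/min
|18.9 − 44.2| = 25.3 mL/min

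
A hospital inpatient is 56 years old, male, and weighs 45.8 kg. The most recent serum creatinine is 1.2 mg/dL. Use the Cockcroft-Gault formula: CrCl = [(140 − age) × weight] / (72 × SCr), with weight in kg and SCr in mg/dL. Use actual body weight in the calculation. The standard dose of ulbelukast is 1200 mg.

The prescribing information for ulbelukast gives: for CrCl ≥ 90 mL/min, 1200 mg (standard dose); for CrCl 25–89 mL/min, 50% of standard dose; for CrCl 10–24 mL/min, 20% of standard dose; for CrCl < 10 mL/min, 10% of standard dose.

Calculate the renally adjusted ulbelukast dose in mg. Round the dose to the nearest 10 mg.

600 mg

CrCl = (140 − 56) × 45.8 / (72 × 1.2) = 3847.2 / 86.40 ≈ 44.5 mL/min
CrCl ≈ 45 mL/min → bracket 25–89 mL/min.
50% of 1200 mg = 600 mg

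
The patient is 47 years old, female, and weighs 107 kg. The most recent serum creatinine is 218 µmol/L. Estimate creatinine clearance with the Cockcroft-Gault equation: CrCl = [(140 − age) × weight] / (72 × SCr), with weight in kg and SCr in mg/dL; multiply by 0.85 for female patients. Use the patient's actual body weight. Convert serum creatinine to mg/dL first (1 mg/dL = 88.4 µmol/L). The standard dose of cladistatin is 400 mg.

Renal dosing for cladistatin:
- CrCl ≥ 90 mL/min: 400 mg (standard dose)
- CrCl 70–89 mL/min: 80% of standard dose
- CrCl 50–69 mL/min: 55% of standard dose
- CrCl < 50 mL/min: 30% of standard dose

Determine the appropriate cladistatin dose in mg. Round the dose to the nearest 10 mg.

SCr = 218 / 88.4 = 2.466 mg/dL
CrCl = (140 − 47) × 107 / (72 × 2.466) × 0.85 = 9951.0 / 177.55 × 0.85 ≈ 47.6 mL/min
CrCl ≈ 48 mL/min → bracket < 50 mL/min.
30% of 400 mg = 120 mg

120 mg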